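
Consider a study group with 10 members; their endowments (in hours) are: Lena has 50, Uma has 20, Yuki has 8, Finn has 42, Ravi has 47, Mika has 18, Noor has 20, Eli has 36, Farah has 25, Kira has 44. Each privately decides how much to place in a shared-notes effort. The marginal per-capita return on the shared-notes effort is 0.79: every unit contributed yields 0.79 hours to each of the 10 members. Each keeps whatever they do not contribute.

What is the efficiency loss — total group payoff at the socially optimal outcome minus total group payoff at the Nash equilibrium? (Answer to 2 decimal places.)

The private return per contributed unit is 0.79 < 1 for everyone, so the Nash equilibrium is zero contribution and the group total is Σ E_j = 50 + 20 + 8 + 42 + 47 + 18 + 20 + 36 + 25 + 44 = 310.
Each contributed unit returns 7.900 to the group, so the social optimum is full contribution by everyone: group total = 7.900 × 310 = 2449.00.
Efficiency loss = (7.900 − 1) × 310 = 2139.00.

2139.00 hours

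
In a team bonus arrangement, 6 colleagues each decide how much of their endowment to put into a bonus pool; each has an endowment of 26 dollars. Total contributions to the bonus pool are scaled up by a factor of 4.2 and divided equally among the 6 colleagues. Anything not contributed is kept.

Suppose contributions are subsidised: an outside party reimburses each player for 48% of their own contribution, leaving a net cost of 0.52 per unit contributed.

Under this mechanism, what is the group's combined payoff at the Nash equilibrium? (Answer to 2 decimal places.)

730.08 dollars

The effective private return per unit is now (4.2/6) / 0.52 = 1.3462 > 1, so every player's dominant strategy flips to full contribution.
So the Nash equilibrium is full contribution by all 6; the group earns 6 × (26 × 0.48 + 4.2 × 26) = 730.08.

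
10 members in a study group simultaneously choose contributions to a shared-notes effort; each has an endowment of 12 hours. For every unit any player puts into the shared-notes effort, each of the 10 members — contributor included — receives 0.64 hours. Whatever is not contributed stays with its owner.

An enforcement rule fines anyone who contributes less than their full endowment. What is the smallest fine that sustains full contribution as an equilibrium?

4.32 hours

Given the others contribute fully, the best deviation is to contribute 0 (any partial contribution still incurs the fine and gives up units whose private return 0.64 is below 1).
Deviating from 12 to 0 saves 12 hours but forfeits the deviator's share of the drop in the shared-notes effort: 0.64 × 12 = 7.68.
So the deviation gain is 12 − 7.68 = 4.32, and the fine must be at least 4.32 hours to wipe it out.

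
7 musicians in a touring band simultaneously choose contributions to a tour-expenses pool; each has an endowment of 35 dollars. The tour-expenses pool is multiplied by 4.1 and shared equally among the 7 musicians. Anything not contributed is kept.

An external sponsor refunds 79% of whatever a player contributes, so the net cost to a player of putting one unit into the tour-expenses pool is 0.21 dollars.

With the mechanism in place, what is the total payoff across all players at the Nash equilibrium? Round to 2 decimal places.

The effective private return per unit is now (4.1/7) / 0.21 = 2.7891 > 1, so every player's dominant strategy flips to full contribution.
So the Nash equilibrium is full contribution by all 7; the group earns 7 × (35 × 0.79 + 4.1 × 35) = 1198.05.

1198.05 dollars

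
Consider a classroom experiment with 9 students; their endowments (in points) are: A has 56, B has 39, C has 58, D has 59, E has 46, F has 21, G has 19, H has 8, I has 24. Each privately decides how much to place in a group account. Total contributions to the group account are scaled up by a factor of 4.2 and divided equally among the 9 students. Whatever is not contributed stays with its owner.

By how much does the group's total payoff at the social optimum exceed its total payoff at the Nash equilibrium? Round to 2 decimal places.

1056.00 points

The private return per contributed unit is 4.2/9 = 0.4667 < 1 for every player regardless of endowment, so the Nash equilibrium is zero contribution and the group total is Σ E_j = 56 + 39 + 58 + 59 + 46 + 21 + 19 + 8 + 24 = 330.
Each contributed unit returns 4.200 to the group, so the social optimum is full contribution by everyone: group total = 4.200 × 330 = 1386.00.
Efficiency loss = (4.200 − 1) × 330 = 1056.00.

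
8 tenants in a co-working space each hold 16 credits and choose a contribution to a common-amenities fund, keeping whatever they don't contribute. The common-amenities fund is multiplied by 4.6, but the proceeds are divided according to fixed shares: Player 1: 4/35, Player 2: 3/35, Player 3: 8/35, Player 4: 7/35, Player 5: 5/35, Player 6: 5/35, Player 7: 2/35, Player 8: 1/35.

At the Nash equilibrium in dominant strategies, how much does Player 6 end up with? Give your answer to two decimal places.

A player with share s gets back 4.6·s per unit contributed, so full contribution is dominant for anyone with s > 1/4.6 = 0.2174 and zero contribution is dominant for anyone below.
Player 3 alone (share 8/35) is above the threshold, contributing 16; the remaining 7 contribute 0. Total contributed: 16.
Player 6 keeps 16 and receives 4.6 × 16 × 5/35 = 10.51 from the common-amenities fund, for a payoff of 26.51.

26.51 credits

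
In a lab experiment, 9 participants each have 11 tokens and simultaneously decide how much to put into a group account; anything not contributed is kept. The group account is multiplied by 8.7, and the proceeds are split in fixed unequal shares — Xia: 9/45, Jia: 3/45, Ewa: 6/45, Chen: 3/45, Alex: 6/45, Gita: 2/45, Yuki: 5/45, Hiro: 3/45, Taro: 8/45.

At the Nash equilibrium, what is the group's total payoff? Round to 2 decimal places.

For player j, contributing a unit is worthwhile iff 8.7 × (j's share) ≥ 1, i.e. iff j's share is at least 0.1149.
Xia, Ewa, Alex and Taro are above the threshold, contributing 11 each; the remaining 5 contribute 0. Total contributed: 44.
The group account pays out 8.7 × 44 = 382.80 in total (split across the unequal shares, but the aggregate is all that matters for the group sum).
The 5 free-riders keep 11 each, adding 55. Group total = 55 + 382.80 = 437.80.

437.80 tokens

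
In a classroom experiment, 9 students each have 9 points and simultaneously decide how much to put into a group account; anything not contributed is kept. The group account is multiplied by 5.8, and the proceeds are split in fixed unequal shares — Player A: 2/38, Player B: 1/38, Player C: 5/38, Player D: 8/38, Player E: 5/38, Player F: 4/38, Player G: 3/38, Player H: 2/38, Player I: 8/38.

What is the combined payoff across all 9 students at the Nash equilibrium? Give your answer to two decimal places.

Player j's private return per contributed unit is 5.8 × (j's share). Contributing is weakly dominant for j when that share is at least 1/5.8 = 0.1724, and contributing 0 is dominant otherwise.
The shares above 0.1724 belong to Player D and Player I, contributing 9 each; the remaining 7 contribute 0. Total contributed: 18.
The group account pays out 5.8 × 18 = 104.40 in total (split across the unequal shares, but the aggregate is all that matters for the group sum).
The 7 free-riders keep 9 each, adding 63. Group total = 63 + 104.40 = 167.40.

167.40 points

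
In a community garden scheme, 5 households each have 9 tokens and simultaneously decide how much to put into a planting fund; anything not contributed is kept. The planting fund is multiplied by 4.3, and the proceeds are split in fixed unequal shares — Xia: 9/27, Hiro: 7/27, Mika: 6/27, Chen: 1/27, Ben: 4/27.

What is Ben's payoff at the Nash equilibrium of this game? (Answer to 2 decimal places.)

20.47 tokens

Each unit j contributes comes back to j as 4.3 × (j's share), so j prefers to contribute only if that share exceeds 1/4.3 = 0.2326; otherwise keeping the unit dominates.
The shares above 0.2326 belong to Xia and Hiro, contributing 9 each; the remaining 3 contribute 0. Total contributed: 18.
Ben keeps 9 and receives 4.3 × 18 × 4/27 = 11.47 from the planting fund, for a payoff of 20.47.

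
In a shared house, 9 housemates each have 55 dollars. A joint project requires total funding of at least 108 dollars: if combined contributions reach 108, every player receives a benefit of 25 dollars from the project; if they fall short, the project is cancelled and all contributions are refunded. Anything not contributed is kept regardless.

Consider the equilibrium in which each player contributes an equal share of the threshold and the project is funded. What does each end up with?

68 dollars

Equal share of the threshold: 108/9 = 12.
At this profile no one gains by cutting their contribution: any cut drops the total below 108, the project is cancelled, contributions are refunded, and the deviator ends with 55, which is less than 55 − 12 + 25 = 68. Contributing more than 12 just wastes the excess. So contributing exactly 12 is a best response.
Each player's payoff: 55 − 12 + 25 = 68.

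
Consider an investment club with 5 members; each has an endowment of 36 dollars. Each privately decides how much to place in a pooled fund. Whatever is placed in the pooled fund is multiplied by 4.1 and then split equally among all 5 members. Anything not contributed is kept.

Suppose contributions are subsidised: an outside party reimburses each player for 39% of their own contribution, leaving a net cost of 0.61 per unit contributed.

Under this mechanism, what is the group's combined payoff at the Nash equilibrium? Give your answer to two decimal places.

808.20 dollars

Under the mechanism each unit contributed yields (4.1/5) / 0.61 = 1.3443 back to its contributor per unit of net cost, which exceeds 1, making full contribution the dominant choice for everyone.
So the Nash equilibrium is full contribution by all 5; the group earns 5 × (36 × 0.39 + 4.1 × 36) = 808.20.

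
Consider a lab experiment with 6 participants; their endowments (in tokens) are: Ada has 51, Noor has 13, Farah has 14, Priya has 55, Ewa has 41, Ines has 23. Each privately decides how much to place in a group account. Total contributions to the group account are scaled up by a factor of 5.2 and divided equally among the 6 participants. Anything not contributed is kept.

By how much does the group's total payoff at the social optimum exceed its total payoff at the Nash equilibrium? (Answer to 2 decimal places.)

The private return per contributed unit is 5.2/6 = 0.8667 < 1 for every player regardless of endowment, so the Nash equilibrium is zero contribution and the group total is Σ E_j = 51 + 13 + 14 + 55 + 41 + 23 = 197.
Each contributed unit returns 5.200 to the group, so the social optimum is full contribution by everyone: group total = 5.200 × 197 = 1024.40.
Efficiency loss = (5.200 − 1) × 197 = 827.40.

827.40 tokens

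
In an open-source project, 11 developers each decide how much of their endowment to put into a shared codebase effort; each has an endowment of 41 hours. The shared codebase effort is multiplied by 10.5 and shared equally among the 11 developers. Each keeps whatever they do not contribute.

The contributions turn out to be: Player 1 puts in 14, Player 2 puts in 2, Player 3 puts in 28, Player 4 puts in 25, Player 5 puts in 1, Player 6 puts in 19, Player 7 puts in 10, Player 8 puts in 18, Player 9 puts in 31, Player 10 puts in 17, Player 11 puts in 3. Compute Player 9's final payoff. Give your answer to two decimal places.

Total contributed: 14 + 2 + 28 + 25 + 1 + 19 + 10 + 18 + 31 + 17 + 3 = 168.
Each receives 10.5 × 168 / 11 = 160.36 from the shared codebase effort.
Player 9 keeps 41 − 31 = 10, so Player 9's payoff is 10 + 160.36 = 170.36.

170.36 hours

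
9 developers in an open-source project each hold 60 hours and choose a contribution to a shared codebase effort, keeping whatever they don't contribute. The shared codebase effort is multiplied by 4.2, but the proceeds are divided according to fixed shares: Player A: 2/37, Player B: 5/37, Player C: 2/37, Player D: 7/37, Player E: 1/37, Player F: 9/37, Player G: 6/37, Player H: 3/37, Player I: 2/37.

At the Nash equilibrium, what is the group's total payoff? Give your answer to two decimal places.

732.00 hours

Each unit j contributes comes back to j as 4.2 × (j's share), so j prefers to contribute only if that share exceeds 1/4.2 = 0.2381; otherwise keeping the unit dominates.
Player F alone (share 9/37) is above the threshold, contributing 60; the remaining 8 contribute 0. Total contributed: 60.
The shared codebase effort pays out 4.2 × 60 = 252.00 in total (split across the unequal shares, but the aggregate is all that matters for the group sum).
The 8 free-riders keep 60 each, adding 480. Group total = 480 + 252.00 = 732.00.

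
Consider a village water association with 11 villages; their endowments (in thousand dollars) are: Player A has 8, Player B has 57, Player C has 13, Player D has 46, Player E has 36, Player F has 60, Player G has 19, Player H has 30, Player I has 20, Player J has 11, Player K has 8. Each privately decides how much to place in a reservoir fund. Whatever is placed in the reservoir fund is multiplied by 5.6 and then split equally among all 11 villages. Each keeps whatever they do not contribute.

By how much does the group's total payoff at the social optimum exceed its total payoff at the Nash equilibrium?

1416.80 thousand dollars

The private return per contributed unit is 5.6/11 = 0.5091 < 1 for every player regardless of endowment, so the Nash equilibrium is zero contribution and the group total is Σ E_j = 8 + 57 + 13 + 46 + 36 + 60 + 19 + 30 + 20 + 11 + 8 = 308.
Each contributed unit returns 5.600 to the group, so the social optimum is full contribution by everyone: group total = 5.600 × 308 = 1724.80.
Efficiency loss = (5.600 − 1) × 308 = 1416.80.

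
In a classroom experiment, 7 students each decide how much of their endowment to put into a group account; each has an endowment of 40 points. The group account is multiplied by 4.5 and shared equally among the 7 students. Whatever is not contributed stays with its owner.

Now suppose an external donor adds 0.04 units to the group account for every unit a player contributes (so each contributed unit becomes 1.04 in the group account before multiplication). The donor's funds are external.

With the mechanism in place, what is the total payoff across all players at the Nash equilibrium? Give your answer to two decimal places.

280.00 points

With the mechanism, a contributed unit returns 4.5 × 1.04 / 7 = 0.6686 per unit of net cost — still below 1 — so contributing 0 remains dominant for every player.
At the Nash equilibrium no one contributes; group total payoff = 7 × 40 = 280.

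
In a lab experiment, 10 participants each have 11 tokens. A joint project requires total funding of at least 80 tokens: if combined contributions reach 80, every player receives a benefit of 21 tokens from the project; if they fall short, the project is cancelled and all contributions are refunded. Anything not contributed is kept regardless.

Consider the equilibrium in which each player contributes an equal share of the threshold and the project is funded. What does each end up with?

Equal share of the threshold: 80/10 = 8.
At this profile no one gains by cutting their contribution: any cut drops the total below 80, the project is cancelled, contributions are refunded, and the deviator ends with 11, which is less than 11 − 8 + 21 = 24. Contributing more than 8 just wastes the excess. So contributing exactly 8 is a best response.
Each player's payoff: 11 − 8 + 21 = 24.

24 tokens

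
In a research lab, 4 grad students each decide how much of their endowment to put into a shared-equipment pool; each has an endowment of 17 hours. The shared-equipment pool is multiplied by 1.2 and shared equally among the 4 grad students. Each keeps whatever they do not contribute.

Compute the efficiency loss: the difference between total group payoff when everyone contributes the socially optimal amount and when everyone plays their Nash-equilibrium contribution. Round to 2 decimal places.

Each contributed unit returns 1.2/4 = 0.3000 to its contributor — below 1 — so contributing 0 is dominant for every player. At the Nash equilibrium everyone keeps their 17, and the group total is 4 × 17 = 68.
Each contributed unit returns 1.200 to the group as a whole (0.3000 to each of 4 players), which exceeds 1, so the social optimum is full contribution: group total = 1.200 × 68 = 81.60.
Efficiency loss = 81.60 − 68 = 13.60.

13.60 hours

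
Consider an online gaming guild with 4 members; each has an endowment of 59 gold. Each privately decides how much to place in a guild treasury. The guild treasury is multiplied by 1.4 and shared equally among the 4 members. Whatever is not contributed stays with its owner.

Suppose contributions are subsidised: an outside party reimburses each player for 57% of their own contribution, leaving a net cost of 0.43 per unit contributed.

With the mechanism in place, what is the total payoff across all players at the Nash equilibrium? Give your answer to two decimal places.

With the mechanism, a contributed unit returns (1.4/4) / 0.43 = 0.8140 per unit of net cost — still below 1 — so contributing 0 remains dominant for every player.
At the Nash equilibrium no one contributes; group total payoff = 4 × 59 = 236.

236.00 gold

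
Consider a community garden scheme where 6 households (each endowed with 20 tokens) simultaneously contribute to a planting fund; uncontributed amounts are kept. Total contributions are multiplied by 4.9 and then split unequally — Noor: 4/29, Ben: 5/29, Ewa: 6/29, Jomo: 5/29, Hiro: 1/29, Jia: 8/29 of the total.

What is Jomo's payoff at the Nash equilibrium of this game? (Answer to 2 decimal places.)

Player j's private return per contributed unit is 4.9 × (j's share). Contributing is weakly dominant for j when that share is at least 1/4.9 = 0.2041, and contributing 0 is dominant otherwise.
Ewa and Jia are above the threshold, contributing 20 each; the remaining 4 contribute 0. Total contributed: 40.
Jomo keeps 20 and receives 4.9 × 40 × 5/29 = 33.79 from the planting fund, for a payoff of 53.79.

53.79 tokens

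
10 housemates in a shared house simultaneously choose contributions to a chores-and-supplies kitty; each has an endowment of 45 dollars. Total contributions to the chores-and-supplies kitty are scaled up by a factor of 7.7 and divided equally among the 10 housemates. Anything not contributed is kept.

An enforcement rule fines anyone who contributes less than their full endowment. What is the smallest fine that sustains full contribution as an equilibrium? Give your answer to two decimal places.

Given the others contribute fully, the best deviation is to contribute 0 (any partial contribution still incurs the fine and gives up units whose private return 0.7700 is below 1).
Deviating from 45 to 0 saves 45 dollars but forfeits the deviator's share of the drop in the chores-and-supplies kitty: 7.7/10 × 45 = 34.65.
So the deviation gain is 45 − 34.65 = 10.35, and the fine must be at least 10.35 dollars to wipe it out.

10.35 dollars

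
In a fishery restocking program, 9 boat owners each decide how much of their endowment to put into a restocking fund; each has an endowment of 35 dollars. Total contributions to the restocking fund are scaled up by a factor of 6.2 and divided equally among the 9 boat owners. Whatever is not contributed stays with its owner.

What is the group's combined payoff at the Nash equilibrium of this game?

Each contributed unit returns 6.2/9 = 0.6889 to its contributor — below 1 — so contributing 0 is dominant for every player. At the Nash equilibrium everyone keeps their 35, and the group total is 9 × 35 = 315.

315.00 dollars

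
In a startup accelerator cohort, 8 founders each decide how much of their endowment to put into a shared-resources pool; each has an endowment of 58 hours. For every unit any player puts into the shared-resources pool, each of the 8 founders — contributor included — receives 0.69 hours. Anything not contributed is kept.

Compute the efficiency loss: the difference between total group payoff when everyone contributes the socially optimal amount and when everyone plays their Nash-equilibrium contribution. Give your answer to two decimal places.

2097.28 hours

The private return per contributed unit is 0.69 < 1, so contributing 0 is dominant for every player. At the Nash equilibrium everyone keeps their 58, and the group total is 8 × 58 = 464.
Each contributed unit returns 5.520 to the group as a whole (0.69 to each of 8 players), which exceeds 1, so the social optimum is full contribution: group total = 5.520 × 464 = 2561.28.
Efficiency loss = 2561.28 − 464 = 2097.28.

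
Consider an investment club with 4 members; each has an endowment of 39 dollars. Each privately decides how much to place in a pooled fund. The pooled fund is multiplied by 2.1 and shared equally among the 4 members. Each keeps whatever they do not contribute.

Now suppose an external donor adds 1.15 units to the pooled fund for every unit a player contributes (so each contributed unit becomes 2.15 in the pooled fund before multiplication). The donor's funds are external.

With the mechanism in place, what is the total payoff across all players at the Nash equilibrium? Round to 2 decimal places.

704.34 dollars

The effective private return per unit is now 2.1 × 2.15 / 4 = 1.1288 > 1, so every player's dominant strategy flips to full contribution.
At the Nash equilibrium everyone contributes 39. Group total payoff = 2.1 × 2.15 × 156 = 704.34.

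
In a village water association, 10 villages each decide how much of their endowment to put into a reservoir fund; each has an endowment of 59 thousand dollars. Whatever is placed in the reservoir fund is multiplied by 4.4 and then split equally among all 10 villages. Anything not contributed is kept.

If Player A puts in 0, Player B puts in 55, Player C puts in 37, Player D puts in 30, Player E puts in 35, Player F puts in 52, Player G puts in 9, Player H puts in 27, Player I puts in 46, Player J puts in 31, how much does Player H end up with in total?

Total contributed: 0 + 55 + 37 + 30 + 35 + 52 + 9 + 27 + 46 + 31 = 322.
Each receives 4.4 × 322 / 10 = 141.68 from the reservoir fund.
Player H keeps 59 − 27 = 32, so Player H's payoff is 32 + 141.68 = 173.68.

173.68 thousand dollars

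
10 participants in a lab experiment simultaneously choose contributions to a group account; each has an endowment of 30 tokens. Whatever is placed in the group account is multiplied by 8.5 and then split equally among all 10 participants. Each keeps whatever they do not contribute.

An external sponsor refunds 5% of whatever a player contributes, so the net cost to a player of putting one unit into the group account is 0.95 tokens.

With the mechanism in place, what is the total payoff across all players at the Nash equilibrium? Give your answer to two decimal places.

Even with the mechanism, each unit contributed returns only (8.5/10) / 0.95 = 0.8947 per unit of net cost, so contributing nothing is still dominant.
At the Nash equilibrium no one contributes; group total payoff = 10 × 30 = 300.

300.00 tokens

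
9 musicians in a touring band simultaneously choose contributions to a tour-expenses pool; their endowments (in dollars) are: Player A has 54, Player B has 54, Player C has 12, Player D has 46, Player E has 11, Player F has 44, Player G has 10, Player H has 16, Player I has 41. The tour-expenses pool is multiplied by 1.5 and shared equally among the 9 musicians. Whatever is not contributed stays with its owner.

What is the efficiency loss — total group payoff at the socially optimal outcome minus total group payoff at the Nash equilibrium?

144.00 dollars

The private return per contributed unit is 1.5/9 = 0.1667 < 1 for every player regardless of endowment, so the Nash equilibrium is zero contribution and the group total is Σ E_j = 54 + 54 + 12 + 46 + 11 + 44 + 10 + 16 + 41 = 288.
Each contributed unit returns 1.500 to the group, so the social optimum is full contribution by everyone: group total = 1.500 × 288 = 432.00.
Efficiency loss = (1.500 − 1) × 288 = 144.00.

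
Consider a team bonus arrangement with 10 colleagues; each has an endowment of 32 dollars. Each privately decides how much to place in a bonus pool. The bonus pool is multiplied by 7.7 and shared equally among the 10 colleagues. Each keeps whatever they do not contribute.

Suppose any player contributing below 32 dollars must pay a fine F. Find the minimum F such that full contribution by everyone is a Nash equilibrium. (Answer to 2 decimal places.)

7.36 dollars

Given the others contribute fully, the best deviation is to contribute 0 (any partial contribution still incurs the fine and gives up units whose private return 0.7700 is below 1).
Deviating from 32 to 0 saves 32 dollars but forfeits the deviator's share of the drop in the bonus pool: 7.7/10 × 32 = 24.64.
So the deviation gain is 32 − 24.64 = 7.36, and the fine must be at least 7.36 dollars to wipe it out.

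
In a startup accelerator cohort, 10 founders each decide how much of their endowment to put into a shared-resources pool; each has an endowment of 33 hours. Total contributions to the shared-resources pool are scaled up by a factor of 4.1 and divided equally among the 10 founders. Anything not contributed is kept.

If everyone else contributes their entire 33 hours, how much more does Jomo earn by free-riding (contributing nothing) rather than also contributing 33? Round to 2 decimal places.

Switching from a contribution of 33 to 0 lets Jomo keep an extra 33 hours, but lowers the shared-resources pool by 33, which costs Jomo their own share of that drop: 4.1/10 × 33 = 13.53.
Net gain = 33 − 13.53 = 19.47. The private return per contributed unit (0.4100) is below 1, so free-riding is indeed the best response regardless of what the others do.

19.47 hours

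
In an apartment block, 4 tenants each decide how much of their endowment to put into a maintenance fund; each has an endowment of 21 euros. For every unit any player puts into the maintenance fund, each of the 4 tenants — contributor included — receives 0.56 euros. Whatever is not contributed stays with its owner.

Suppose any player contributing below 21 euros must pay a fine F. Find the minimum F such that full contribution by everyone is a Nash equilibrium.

Given the others contribute fully, the best deviation is to contribute 0 (any partial contribution still incurs the fine and gives up units whose private return 0.56 is below 1).
Deviating from 21 to 0 saves 21 euros but forfeits the deviator's share of the drop in the maintenance fund: 0.56 × 21 = 11.76.
So the deviation gain is 21 − 11.76 = 9.24, and the fine must be at least 9.24 euros to wipe it out.

9.24 euros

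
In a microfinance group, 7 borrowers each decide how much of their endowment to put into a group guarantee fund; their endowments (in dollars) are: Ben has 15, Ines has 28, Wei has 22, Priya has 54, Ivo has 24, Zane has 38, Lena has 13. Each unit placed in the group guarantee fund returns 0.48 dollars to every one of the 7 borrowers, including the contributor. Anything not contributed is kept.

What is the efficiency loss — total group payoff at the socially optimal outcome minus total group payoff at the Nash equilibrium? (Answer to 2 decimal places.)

The private return per contributed unit is 0.48 < 1 for everyone, so the Nash equilibrium is zero contribution and the group total is Σ E_j = 15 + 28 + 22 + 54 + 24 + 38 + 13 = 194.
Each contributed unit returns 3.360 to the group, so the social optimum is full contribution by everyone: group total = 3.360 × 194 = 651.84.
Efficiency loss = (3.360 − 1) × 194 = 457.84.

457.84 dollars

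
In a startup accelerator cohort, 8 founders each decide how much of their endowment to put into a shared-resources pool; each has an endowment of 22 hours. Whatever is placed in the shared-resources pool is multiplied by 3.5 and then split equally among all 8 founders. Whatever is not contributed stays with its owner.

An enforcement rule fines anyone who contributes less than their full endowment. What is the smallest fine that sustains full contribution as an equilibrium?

12.38 hours

Given the others contribute fully, the best deviation is to contribute 0 (any partial contribution still incurs the fine and gives up units whose private return 0.4375 is below 1).
Deviating from 22 to 0 saves 22 hours but forfeits the deviator's share of the drop in the shared-resources pool: 3.5/8 × 22 = 9.62.
So the deviation gain is 22 − 9.62 = 12.38, and the fine must be at least 12.38 hours to wipe it out.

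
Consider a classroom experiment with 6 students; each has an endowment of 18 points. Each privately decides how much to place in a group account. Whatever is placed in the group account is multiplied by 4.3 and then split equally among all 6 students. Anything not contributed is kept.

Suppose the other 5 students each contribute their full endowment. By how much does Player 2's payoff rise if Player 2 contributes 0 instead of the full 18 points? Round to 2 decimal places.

Switching from a contribution of 18 to 0 lets Player 2 keep an extra 18 points, but lowers the group account by 18, which costs Player 2 their own share of that drop: 4.3/6 × 18 = 12.90.
Net gain = 18 − 12.90 = 5.10. The private return per contributed unit (0.7167) is below 1, so free-riding is indeed the best response regardless of what the others do.

5.10 points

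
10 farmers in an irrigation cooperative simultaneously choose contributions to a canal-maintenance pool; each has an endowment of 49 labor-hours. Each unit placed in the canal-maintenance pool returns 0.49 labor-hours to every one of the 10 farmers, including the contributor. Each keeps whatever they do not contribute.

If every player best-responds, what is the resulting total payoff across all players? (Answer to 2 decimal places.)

490.00 labor-hours

The private return per contributed unit is 0.49 < 1, so contributing 0 is dominant for every player. At the Nash equilibrium everyone keeps their 49, and the group total is 10 × 49 = 490.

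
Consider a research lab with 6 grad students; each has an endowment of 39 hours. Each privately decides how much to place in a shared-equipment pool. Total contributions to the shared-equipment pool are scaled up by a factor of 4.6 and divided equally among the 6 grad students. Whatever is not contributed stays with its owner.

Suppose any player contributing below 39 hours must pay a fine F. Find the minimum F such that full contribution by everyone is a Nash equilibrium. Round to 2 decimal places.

9.10 hours

Given the others contribute fully, the best deviation is to contribute 0 (any partial contribution still incurs the fine and gives up units whose private return 0.7667 is below 1).
Deviating from 39 to 0 saves 39 hours but forfeits the deviator's share of the drop in the shared-equipment pool: 4.6/6 × 39 = 29.90.
So the deviation gain is 39 − 29.90 = 9.10, and the fine must be at least 9.10 hours to wipe it out.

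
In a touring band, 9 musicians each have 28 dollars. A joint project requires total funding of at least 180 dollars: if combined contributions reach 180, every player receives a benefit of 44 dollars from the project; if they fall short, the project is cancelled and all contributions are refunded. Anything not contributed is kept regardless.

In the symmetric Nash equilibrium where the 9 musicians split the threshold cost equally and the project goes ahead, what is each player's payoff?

52 dollars

Equal share of the threshold: 180/9 = 20.
At this profile no one gains by cutting their contribution: any cut drops the total below 180, the project is cancelled, contributions are refunded, and the deviator ends with 28, which is less than 28 − 20 + 44 = 52. Contributing more than 20 just wastes the excess. So contributing exactly 20 is a best response.
Each player's payoff: 28 − 20 + 44 = 52.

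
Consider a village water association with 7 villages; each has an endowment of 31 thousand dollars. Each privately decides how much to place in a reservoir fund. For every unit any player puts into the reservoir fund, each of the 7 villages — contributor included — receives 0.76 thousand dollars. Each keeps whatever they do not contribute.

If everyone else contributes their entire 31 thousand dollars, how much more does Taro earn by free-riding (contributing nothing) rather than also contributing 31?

Switching from a contribution of 31 to 0 lets Taro keep an extra 31 thousand dollars, but lowers the reservoir fund by 31, which costs Taro their own share of that drop: 0.76 × 31 = 23.56.
Net gain = 31 − 23.56 = 7.44. The private return per contributed unit (0.76) is below 1, so free-riding is indeed the best response regardless of what the others do.

7.44 thousand dollars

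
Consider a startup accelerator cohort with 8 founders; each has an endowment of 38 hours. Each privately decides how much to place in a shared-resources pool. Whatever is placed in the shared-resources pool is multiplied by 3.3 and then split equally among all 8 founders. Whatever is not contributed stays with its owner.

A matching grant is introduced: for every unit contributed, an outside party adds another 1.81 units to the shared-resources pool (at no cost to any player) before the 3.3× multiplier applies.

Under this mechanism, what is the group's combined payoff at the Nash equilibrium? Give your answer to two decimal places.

2818.99 hours

With the mechanism, a contributed unit returns 3.3 × 2.81 / 8 = 1.1591 per unit of net cost to the contributor — now above 1 — so contributing fully is weakly dominant for every player.
So the Nash equilibrium is full contribution by all 8; the group earns 3.3 × 2.81 × 304 = 2818.99.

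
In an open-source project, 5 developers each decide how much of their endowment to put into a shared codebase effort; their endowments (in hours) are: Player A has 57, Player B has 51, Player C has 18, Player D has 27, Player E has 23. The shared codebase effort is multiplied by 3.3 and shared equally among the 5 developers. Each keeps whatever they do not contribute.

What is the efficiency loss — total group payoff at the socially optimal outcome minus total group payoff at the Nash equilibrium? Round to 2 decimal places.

404.80 hours

The private return per contributed unit is 3.3/5 = 0.6600 < 1 for every player regardless of endowment, so the Nash equilibrium is zero contribution and the group total is Σ E_j = 57 + 51 + 18 + 27 + 23 = 176.
Each contributed unit returns 3.300 to the group, so the social optimum is full contribution by everyone: group total = 3.300 × 176 = 580.80.
Efficiency loss = (3.300 − 1) × 176 = 404.80.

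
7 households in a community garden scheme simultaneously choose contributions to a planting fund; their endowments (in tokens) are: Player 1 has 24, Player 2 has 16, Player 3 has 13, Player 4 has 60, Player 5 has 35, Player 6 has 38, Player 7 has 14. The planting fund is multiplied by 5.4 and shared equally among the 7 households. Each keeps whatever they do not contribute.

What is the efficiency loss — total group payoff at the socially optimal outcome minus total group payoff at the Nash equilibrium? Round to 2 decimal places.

880.00 tokens

The private return per contributed unit is 5.4/7 = 0.7714 < 1 for every player regardless of endowment, so the Nash equilibrium is zero contribution and the group total is Σ E_j = 24 + 16 + 13 + 60 + 35 + 38 + 14 = 200.
Each contributed unit returns 5.400 to the group, so the social optimum is full contribution by everyone: group total = 5.400 × 200 = 1080.00.
Efficiency loss = (5.400 − 1) × 200 = 880.00.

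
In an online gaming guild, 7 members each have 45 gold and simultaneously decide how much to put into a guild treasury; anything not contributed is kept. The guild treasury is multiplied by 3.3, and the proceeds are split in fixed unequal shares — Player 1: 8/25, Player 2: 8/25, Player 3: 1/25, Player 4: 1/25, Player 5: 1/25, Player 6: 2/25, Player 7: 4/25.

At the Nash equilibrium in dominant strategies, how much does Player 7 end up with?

92.52 gold

For player j, contributing a unit is worthwhile iff 3.3 × (j's share) ≥ 1, i.e. iff j's share is at least 0.3030.
Player 1 and Player 2 are above the threshold, contributing 45 each; the remaining 5 contribute 0. Total contributed: 90.
Player 7 keeps 45 and receives 3.3 × 90 × 4/25 = 47.52 from the guild treasury, for a payoff of 92.52.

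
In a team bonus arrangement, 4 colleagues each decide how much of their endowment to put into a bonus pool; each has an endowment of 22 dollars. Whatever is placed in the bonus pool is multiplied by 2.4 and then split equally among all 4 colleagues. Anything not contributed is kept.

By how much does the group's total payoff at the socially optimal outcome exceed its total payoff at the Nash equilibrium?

123.20 dollars

Each contributed unit returns 2.4/4 = 0.6000 to its contributor — below 1 — so contributing 0 is dominant for every player. At the Nash equilibrium everyone keeps their 22, and the group total is 4 × 22 = 88.
Each contributed unit returns 2.400 to the group as a whole (0.6000 to each of 4 players), which exceeds 1, so the social optimum is full contribution: group total = 2.400 × 88 = 211.20.
Efficiency loss = 211.20 − 88 = 123.20.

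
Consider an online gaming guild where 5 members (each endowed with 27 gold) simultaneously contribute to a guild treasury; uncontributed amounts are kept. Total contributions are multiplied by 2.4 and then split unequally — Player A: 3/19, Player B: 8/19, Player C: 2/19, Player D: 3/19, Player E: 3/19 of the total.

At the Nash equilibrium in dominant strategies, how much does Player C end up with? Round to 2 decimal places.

Each unit j contributes comes back to j as 2.4 × (j's share), so j prefers to contribute only if that share exceeds 1/2.4 = 0.4167; otherwise keeping the unit dominates.
Player B alone (share 8/19) is above the threshold, contributing 27; the remaining 4 contribute 0. Total contributed: 27.
Player C keeps 27 and receives 2.4 × 27 × 2/19 = 6.82 from the guild treasury, for a payoff of 33.82.

33.82 gold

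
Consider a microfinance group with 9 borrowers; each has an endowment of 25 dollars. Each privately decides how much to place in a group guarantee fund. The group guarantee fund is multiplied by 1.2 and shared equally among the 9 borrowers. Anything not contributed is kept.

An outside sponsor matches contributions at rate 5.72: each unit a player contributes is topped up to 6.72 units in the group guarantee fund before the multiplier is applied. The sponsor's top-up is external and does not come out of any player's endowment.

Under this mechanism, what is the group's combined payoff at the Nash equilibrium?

225.00 dollars

The effective private return is 1.2 × 6.72 / 9 = 0.8960, which is still under 1, so the mechanism doesn't change anyone's dominant strategy: zero contribution.
Everyone keeps their endowment and the group total is 9 × 25 = 225.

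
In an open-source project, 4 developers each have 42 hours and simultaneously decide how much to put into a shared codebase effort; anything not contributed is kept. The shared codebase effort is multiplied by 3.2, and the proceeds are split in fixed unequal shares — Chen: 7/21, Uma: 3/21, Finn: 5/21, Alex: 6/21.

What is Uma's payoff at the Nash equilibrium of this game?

A player with share s gets back 3.2·s per unit contributed, so full contribution is dominant for anyone with s > 1/3.2 = 0.3125 and zero contribution is dominant for anyone below.
The only share above 0.3125 is Chen's 7/21, contributing 42; the remaining 3 contribute 0. Total contributed: 42.
Uma keeps 42 and receives 3.2 × 42 × 3/21 = 19.20 from the shared codebase effort, for a payoff of 61.20.

61.20 hours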